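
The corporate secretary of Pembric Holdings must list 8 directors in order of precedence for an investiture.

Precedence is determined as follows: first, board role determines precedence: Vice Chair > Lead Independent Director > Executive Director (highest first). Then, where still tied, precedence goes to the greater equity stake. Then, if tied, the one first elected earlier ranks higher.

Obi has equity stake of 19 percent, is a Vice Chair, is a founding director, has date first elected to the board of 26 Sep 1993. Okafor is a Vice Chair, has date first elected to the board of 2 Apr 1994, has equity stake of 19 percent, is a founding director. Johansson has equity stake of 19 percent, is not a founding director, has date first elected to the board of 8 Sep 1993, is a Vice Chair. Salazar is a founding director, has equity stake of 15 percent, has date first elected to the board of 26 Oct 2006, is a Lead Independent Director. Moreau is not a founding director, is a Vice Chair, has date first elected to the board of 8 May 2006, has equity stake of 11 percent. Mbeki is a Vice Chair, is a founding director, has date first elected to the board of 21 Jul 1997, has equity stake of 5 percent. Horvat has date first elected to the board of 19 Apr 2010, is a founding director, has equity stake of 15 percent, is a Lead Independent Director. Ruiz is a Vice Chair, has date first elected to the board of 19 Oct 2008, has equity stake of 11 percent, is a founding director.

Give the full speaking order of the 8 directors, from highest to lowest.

Johansson, Obi, Okafor, Moreau, Ruiz, Mbeki, Salazar, Horvat

By board role: Johansson, Obi, Okafor, Moreau, Ruiz and Mbeki (Vice Chair); then Salazar and Horvat (Lead Independent Director).
Among Johansson, Obi, Okafor, Moreau, Ruiz and Mbeki, by equity stake (higher first): Johansson, Obi and Okafor (19 percent) before Moreau and Ruiz (11 percent) before Mbeki (5 percent).
Among Johansson, Obi and Okafor, by date first elected to the board (earlier first): Johansson (8 Sep 1993) before Obi (26 Sep 1993) before Okafor (2 Apr 1994).
Among Moreau and Ruiz, by date first elected to the board (earlier first): Moreau (8 May 2006) before Ruiz (19 Oct 2008).
Salazar and Horvat both have equity stake 15 percent, so the next rule applies.
Among Salazar and Horvat, by date first elected to the board (earlier first): Salazar (26 Oct 2006) before Horvat (19 Apr 2010).
Full order: Johansson, Obi, Okafor, Moreau, Ruiz, Mbeki, Salazar, Horvat.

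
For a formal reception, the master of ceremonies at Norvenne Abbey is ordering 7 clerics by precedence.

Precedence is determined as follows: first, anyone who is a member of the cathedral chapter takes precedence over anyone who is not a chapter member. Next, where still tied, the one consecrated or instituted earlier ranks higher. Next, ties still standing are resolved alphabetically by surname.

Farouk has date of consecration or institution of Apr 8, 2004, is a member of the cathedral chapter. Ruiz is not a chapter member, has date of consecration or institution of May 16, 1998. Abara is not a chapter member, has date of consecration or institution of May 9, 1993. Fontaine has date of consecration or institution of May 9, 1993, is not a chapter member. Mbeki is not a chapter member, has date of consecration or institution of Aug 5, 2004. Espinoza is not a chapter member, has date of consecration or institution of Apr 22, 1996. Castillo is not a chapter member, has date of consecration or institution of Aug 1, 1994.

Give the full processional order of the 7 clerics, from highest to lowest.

By the first rule: Farouk (a member of the cathedral chapter); then Abara, Fontaine, Castillo, Espinoza, Ruiz and Mbeki (each not a chapter member).
Among Abara, Fontaine, Castillo, Espinoza, Ruiz and Mbeki, by date of consecration or institution (earlier first): Abara and Fontaine (May 9, 1993) before Castillo (Aug 1, 1994) before Espinoza (Apr 22, 1996) before Ruiz (May 16, 1998) before Mbeki (Aug 5, 2004).
Among Abara and Fontaine, alphabetically by surname: Abara before Fontaine.
Full order: Farouk, Abara, Fontaine, Castillo, Espinoza, Ruiz, Mbeki.

Farouk, Abara, Fontaine, Castillo, Espinoza, Ruiz, Mbeki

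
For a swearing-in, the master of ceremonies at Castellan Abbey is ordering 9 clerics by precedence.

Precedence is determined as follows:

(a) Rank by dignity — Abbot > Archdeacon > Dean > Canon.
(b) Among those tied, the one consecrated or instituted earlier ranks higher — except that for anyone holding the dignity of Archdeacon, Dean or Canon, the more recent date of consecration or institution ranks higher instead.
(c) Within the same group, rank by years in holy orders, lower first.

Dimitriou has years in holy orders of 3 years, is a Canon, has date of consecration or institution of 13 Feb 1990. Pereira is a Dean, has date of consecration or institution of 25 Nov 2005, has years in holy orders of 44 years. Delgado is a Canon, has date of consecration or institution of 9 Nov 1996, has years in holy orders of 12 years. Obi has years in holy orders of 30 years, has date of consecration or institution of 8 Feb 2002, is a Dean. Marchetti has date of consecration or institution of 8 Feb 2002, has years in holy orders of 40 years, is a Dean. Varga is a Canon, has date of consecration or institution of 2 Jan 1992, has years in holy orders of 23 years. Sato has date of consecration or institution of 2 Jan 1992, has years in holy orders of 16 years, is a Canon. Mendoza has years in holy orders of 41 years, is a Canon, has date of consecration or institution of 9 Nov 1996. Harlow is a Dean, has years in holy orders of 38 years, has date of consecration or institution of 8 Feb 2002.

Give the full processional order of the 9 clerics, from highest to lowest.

Pereira, Obi, Harlow, Marchetti, Delgado, Mendoza, Sato, Varga, Dimitriou

By dignity: Pereira, Obi, Harlow and Marchetti (Dean); then Delgado, Mendoza, Sato, Varga and Dimitriou (Canon).
Among Pereira, Obi, Harlow and Marchetti, by date of consecration or institution (later first) (reversed rule for this group): Pereira (25 Nov 2005) before Obi, Harlow and Marchetti (8 Feb 2002).
Among Obi, Harlow and Marchetti, by years in holy orders (lower first): Obi (30 years) before Harlow (38 years) before Marchetti (40 years).
Among Delgado, Mendoza, Sato, Varga and Dimitriou, by date of consecration or institution (later first) (reversed rule for this group): Delgado and Mendoza (9 Nov 1996) before Sato and Varga (2 Jan 1992) before Dimitriou (13 Feb 1990).
Among Delgado and Mendoza, by years in holy orders (lower first): Delgado (12 years) before Mendoza (41 years).
Among Sato and Varga, by years in holy orders (lower first): Sato (16 years) before Varga (23 years).
Full order: Pereira, Obi, Harlow, Marchetti, Delgado, Mendoza, Sato, Varga, Dimitriou.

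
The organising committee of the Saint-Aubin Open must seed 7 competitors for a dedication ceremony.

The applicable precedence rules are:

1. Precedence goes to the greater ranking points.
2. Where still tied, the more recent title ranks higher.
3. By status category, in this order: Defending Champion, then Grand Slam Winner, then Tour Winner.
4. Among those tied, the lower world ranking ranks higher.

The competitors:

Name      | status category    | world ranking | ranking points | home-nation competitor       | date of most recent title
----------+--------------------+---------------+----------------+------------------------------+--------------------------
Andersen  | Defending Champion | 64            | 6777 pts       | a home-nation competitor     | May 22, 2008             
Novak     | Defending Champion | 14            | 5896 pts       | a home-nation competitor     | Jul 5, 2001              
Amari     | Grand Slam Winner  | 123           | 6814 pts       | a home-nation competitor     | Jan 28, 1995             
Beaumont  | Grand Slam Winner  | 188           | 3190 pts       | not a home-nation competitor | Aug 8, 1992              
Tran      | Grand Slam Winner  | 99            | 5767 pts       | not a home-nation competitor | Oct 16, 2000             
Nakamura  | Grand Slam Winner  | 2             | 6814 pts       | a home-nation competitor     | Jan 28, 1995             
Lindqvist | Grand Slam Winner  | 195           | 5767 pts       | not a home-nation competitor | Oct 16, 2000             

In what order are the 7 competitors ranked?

By ranking points (higher first): Nakamura and Amari (both 6814 pts); then Andersen (6777 pts); then Novak (5896 pts); then Tran and Lindqvist (both 5767 pts); then Beaumont (3190 pts).
Nakamura and Amari both have date of most recent title Jan 28, 1995, so the next rule applies.
Nakamura and Amari are each Grand Slam Winner, so the next rule applies.
Among Nakamura and Amari, by world ranking (lower first): Nakamura (2) before Amari (123).
Tran and Lindqvist both have date of most recent title Oct 16, 2000, so the next rule applies.
Tran and Lindqvist are each Grand Slam Winner, so the next rule applies.
Among Tran and Lindqvist, by world ranking (lower first): Tran (99) before Lindqvist (195).
Full order: Nakamura, Amari, Andersen, Novak, Tran, Lindqvist, Beaumont.

Nakamura, Amari, Andersen, Novak, Tran, Lindqvist, Beaumont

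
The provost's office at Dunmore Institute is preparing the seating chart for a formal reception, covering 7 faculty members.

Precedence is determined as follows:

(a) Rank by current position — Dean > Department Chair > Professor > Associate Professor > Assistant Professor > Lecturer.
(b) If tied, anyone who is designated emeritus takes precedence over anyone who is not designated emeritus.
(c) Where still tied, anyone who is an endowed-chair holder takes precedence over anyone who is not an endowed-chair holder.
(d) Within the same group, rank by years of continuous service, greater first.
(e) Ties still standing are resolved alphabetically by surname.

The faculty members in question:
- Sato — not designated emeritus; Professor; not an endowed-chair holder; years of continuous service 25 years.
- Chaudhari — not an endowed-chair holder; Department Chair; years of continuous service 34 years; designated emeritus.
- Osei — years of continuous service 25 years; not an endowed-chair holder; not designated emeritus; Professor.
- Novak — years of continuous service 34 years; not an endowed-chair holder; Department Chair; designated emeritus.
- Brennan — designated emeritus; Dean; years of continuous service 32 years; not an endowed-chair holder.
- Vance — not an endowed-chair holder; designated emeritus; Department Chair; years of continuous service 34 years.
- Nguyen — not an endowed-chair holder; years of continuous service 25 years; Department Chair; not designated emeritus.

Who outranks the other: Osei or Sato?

Osei

By current position: Brennan (Dean); then Chaudhari, Novak, Vance and Nguyen (Department Chair); then Osei and Sato (Professor).
Among Chaudhari, Novak, Vance and Nguyen, designated emeritus before not designated emeritus: Chaudhari, Novak and Vance (designated emeritus) before Nguyen (not designated emeritus).
Chaudhari, Novak and Vance are each not an endowed-chair holder, so the next rule applies.
Chaudhari, Novak and Vance all have years of continuous service 34 years, so the next rule applies.
Among Chaudhari, Novak and Vance, alphabetically by surname: Chaudhari before Novak before Vance.
Osei and Sato are each not designated emeritus, so the next rule applies.
Osei and Sato are each not an endowed-chair holder, so the next rule applies.
Osei and Sato both have years of continuous service 25 years, so the next rule applies.
Among Osei and Sato, alphabetically by surname: Osei before Sato.
So Osei takes precedence.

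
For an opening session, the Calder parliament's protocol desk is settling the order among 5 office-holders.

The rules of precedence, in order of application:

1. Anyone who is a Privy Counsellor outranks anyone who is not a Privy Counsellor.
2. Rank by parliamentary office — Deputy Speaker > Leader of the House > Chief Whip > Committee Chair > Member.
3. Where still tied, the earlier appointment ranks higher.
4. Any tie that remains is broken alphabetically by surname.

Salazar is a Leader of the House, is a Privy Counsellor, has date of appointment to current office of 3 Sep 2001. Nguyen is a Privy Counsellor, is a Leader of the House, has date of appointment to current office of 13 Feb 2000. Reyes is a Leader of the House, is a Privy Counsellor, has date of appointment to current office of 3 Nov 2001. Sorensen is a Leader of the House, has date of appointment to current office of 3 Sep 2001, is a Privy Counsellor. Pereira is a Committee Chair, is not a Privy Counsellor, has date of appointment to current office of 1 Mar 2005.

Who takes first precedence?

Nguyen

By the first rule: Nguyen, Salazar, Sorensen and Reyes (each a Privy Counsellor); then Pereira (not a Privy Counsellor).
Nguyen, Salazar, Sorensen and Reyes are each Leader of the House, so the next rule applies.
Among Nguyen, Salazar, Sorensen and Reyes, by date of appointment to current office (earlier first): Nguyen (13 Feb 2000) before Salazar and Sorensen (3 Sep 2001) before Reyes (3 Nov 2001).
Among Salazar and Sorensen, alphabetically by surname: Salazar before Sorensen.
Order: Nguyen, Salazar, Sorensen, Reyes, Pereira.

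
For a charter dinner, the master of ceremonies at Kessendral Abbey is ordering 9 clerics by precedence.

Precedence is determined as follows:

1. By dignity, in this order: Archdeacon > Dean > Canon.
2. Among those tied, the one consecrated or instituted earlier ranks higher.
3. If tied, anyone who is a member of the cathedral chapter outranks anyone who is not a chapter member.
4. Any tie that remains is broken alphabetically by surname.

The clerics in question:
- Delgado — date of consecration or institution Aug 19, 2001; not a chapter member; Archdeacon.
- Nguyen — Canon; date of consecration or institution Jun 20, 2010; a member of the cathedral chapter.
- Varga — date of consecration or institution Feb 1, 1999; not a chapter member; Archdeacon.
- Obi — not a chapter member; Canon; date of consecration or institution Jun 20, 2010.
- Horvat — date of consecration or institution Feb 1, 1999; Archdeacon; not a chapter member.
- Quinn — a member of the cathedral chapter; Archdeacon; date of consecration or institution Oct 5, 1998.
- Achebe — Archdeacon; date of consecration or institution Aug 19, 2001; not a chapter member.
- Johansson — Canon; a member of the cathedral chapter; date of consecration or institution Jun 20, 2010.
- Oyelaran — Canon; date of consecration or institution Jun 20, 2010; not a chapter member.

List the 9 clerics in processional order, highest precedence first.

By dignity: Quinn, Horvat, Varga, Achebe and Delgado (Archdeacon); then Johansson, Nguyen, Obi and Oyelaran (Canon).
Among Quinn, Horvat, Varga, Achebe and Delgado, by date of consecration or institution (earlier first): Quinn (Oct 5, 1998) before Horvat and Varga (Feb 1, 1999) before Achebe and Delgado (Aug 19, 2001).
Horvat and Varga are each not a chapter member, so the next rule applies.
Among Horvat and Varga, alphabetically by surname: Horvat before Varga.
Achebe and Delgado are each not a chapter member, so the next rule applies.
Among Achebe and Delgado, alphabetically by surname: Achebe before Delgado.
Johansson, Nguyen, Obi and Oyelaran all have date of consecration or institution Jun 20, 2010, so the next rule applies.
Among Johansson, Nguyen, Obi and Oyelaran, a member of the cathedral chapter before not a chapter member: Johansson and Nguyen (a member of the cathedral chapter) before Obi and Oyelaran (not a chapter member).
Among Johansson and Nguyen, alphabetically by surname: Johansson before Nguyen.
Among Obi and Oyelaran, alphabetically by surname: Obi before Oyelaran.
Full order: Quinn, Horvat, Varga, Achebe, Delgado, Johansson, Nguyen, Obi, Oyelaran.

Quinn, Horvat, Varga, Achebe, Delgado, Johansson, Nguyen, Obi, Oyelaran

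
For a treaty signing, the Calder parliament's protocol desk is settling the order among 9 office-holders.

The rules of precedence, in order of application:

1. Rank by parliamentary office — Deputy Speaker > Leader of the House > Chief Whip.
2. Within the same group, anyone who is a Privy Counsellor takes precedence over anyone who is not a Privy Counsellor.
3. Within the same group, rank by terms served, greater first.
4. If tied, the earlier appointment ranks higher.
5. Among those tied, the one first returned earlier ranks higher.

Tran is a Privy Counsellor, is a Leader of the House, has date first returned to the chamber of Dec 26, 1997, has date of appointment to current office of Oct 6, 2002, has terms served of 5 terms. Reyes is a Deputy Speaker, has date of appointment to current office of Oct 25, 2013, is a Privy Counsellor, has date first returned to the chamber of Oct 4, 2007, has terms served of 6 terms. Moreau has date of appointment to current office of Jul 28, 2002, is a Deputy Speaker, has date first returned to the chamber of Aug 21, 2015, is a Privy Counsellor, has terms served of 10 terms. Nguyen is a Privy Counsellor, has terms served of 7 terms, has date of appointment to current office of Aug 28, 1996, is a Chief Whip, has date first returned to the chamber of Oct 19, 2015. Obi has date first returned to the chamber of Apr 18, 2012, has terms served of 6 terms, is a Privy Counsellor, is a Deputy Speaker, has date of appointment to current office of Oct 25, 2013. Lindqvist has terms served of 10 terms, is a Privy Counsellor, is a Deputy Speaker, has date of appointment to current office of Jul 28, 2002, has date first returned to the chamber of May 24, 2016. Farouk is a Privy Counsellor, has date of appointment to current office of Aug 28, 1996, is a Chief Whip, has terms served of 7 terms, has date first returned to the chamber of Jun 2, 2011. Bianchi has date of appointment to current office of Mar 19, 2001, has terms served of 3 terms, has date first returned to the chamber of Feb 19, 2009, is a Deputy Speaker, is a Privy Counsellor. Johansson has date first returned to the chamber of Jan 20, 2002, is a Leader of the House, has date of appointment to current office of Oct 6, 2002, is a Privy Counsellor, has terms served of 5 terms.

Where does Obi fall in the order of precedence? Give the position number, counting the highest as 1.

By parliamentary office: Moreau, Lindqvist, Reyes, Obi and Bianchi (Deputy Speaker); then Tran and Johansson (Leader of the House); then Farouk and Nguyen (Chief Whip).
Moreau, Lindqvist, Reyes, Obi and Bianchi are each a Privy Counsellor, so the next rule applies.
Among Moreau, Lindqvist, Reyes, Obi and Bianchi, by terms served (higher first): Moreau and Lindqvist (10 terms) before Reyes and Obi (6 terms) before Bianchi (3 terms).
Moreau and Lindqvist both have date of appointment to current office Jul 28, 2002, so the next rule applies.
Among Moreau and Lindqvist, by date first returned to the chamber (earlier first): Moreau (Aug 21, 2015) before Lindqvist (May 24, 2016).
Reyes and Obi both have date of appointment to current office Oct 25, 2013, so the next rule applies.
Among Reyes and Obi, by date first returned to the chamber (earlier first): Reyes (Oct 4, 2007) before Obi (Apr 18, 2012).
Tran and Johansson are each a Privy Counsellor, so the next rule applies.
Tran and Johansson both have terms served 5 terms, so the next rule applies.
Tran and Johansson both have date of appointment to current office Oct 6, 2002, so the next rule applies.
Among Tran and Johansson, by date first returned to the chamber (earlier first): Tran (Dec 26, 1997) before Johansson (Jan 20, 2002).
Farouk and Nguyen are each a Privy Counsellor, so the next rule applies.
Farouk and Nguyen both have terms served 7 terms, so the next rule applies.
Farouk and Nguyen both have date of appointment to current office Aug 28, 1996, so the next rule applies.
Among Farouk and Nguyen, by date first returned to the chamber (earlier first): Farouk (Jun 2, 2011) before Nguyen (Oct 19, 2015).
Order: Moreau, Lindqvist, Reyes, Obi, Bianchi, Tran, Johansson, Farouk, Nguyen. So position 4.

4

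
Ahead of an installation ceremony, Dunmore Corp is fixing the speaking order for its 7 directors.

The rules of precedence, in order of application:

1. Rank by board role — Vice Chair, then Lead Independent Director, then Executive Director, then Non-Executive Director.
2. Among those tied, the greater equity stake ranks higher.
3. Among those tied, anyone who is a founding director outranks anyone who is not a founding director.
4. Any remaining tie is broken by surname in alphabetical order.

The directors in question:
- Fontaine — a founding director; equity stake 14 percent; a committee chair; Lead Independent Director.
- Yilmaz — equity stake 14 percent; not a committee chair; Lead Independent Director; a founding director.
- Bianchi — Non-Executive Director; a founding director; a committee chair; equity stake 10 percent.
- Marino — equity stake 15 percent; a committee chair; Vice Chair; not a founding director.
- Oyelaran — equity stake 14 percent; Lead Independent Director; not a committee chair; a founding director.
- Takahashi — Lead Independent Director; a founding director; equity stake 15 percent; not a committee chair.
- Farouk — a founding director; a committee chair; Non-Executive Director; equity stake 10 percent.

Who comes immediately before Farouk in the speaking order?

Bianchi

By board role: Marino (Vice Chair); then Takahashi, Fontaine, Oyelaran and Yilmaz (Lead Independent Director); then Bianchi and Farouk (Non-Executive Director).
Among Takahashi, Fontaine, Oyelaran and Yilmaz, by equity stake (higher first): Takahashi (15 percent) before Fontaine, Oyelaran and Yilmaz (14 percent).
Fontaine, Oyelaran and Yilmaz are each a founding director, so the next rule applies.
Among Fontaine, Oyelaran and Yilmaz, alphabetically by surname: Fontaine before Oyelaran before Yilmaz.
Bianchi and Farouk both have equity stake 10 percent, so the next rule applies.
Bianchi and Farouk are each a founding director, so the next rule applies.
Among Bianchi and Farouk, alphabetically by surname: Bianchi before Farouk.
Order: Marino, Takahashi, Fontaine, Oyelaran, Yilmaz, Bianchi, Farouk.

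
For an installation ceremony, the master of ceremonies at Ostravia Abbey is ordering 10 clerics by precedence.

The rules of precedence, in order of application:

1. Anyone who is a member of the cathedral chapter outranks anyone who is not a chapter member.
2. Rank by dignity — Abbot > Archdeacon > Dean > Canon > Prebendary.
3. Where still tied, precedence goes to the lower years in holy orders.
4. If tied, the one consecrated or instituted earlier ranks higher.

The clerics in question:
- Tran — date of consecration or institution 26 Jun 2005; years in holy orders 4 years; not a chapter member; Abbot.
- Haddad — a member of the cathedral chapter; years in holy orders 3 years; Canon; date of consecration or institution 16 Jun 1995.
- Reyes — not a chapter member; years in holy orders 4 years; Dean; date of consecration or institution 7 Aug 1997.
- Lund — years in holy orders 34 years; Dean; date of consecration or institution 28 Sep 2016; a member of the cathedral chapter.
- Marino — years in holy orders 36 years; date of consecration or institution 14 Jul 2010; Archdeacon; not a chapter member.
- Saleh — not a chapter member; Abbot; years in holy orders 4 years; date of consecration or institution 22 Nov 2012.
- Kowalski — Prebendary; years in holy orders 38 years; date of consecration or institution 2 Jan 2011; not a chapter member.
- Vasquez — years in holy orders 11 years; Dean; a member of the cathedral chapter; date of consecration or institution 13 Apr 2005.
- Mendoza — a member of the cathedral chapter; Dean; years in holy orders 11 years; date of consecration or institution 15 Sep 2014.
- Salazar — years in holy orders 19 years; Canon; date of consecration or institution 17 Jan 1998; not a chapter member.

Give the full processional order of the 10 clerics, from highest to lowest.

Vasquez, Mendoza, Lund, Haddad, Tran, Saleh, Marino, Reyes, Salazar, Kowalski

By the first rule: Vasquez, Mendoza, Lund and Haddad (each a member of the cathedral chapter); then Tran, Saleh, Marino, Reyes, Salazar and Kowalski (each not a chapter member).
Among Vasquez, Mendoza, Lund and Haddad, by dignity: Vasquez, Mendoza and Lund (Dean) before Haddad (Canon).
Among Vasquez, Mendoza and Lund, by years in holy orders (lower first): Vasquez and Mendoza (11 years) before Lund (34 years).
Among Vasquez and Mendoza, by date of consecration or institution (earlier first): Vasquez (13 Apr 2005) before Mendoza (15 Sep 2014).
Among Tran, Saleh, Marino, Reyes, Salazar and Kowalski, by dignity: Tran and Saleh (Abbot) before Marino (Archdeacon) before Reyes (Dean) before Salazar (Canon) before Kowalski (Prebendary).
Tran and Saleh both have years in holy orders 4 years, so the next rule applies.
Among Tran and Saleh, by date of consecration or institution (earlier first): Tran (26 Jun 2005) before Saleh (22 Nov 2012).
Full order: Vasquez, Mendoza, Lund, Haddad, Tran, Saleh, Marino, Reyes, Salazar, Kowalski.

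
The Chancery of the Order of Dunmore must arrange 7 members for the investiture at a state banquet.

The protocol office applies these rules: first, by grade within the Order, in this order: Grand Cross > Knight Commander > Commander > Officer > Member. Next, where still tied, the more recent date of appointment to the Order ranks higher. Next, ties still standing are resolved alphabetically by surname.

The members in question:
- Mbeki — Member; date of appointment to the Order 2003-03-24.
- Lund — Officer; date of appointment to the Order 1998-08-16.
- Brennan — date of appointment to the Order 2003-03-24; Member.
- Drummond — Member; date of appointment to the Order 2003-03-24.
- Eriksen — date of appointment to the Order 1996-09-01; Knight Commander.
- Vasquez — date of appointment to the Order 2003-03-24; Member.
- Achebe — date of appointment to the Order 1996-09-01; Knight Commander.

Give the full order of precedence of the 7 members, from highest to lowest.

By grade within the Order: Achebe and Eriksen (Knight Commander); then Lund (Officer); then Brennan, Drummond, Mbeki and Vasquez (Member).
Achebe and Eriksen both have date of appointment to the Order 1996-09-01, so the next rule applies.
Among Achebe and Eriksen, alphabetically by surname: Achebe before Eriksen.
Brennan, Drummond, Mbeki and Vasquez all have date of appointment to the Order 2003-03-24, so the next rule applies.
Among Brennan, Drummond, Mbeki and Vasquez, alphabetically by surname: Brennan before Drummond before Mbeki before Vasquez.
Full order: Achebe, Eriksen, Lund, Brennan, Drummond, Mbeki, Vasquez.

Achebe, Eriksen, Lund, Brennan, Drummond, Mbeki, Vasquez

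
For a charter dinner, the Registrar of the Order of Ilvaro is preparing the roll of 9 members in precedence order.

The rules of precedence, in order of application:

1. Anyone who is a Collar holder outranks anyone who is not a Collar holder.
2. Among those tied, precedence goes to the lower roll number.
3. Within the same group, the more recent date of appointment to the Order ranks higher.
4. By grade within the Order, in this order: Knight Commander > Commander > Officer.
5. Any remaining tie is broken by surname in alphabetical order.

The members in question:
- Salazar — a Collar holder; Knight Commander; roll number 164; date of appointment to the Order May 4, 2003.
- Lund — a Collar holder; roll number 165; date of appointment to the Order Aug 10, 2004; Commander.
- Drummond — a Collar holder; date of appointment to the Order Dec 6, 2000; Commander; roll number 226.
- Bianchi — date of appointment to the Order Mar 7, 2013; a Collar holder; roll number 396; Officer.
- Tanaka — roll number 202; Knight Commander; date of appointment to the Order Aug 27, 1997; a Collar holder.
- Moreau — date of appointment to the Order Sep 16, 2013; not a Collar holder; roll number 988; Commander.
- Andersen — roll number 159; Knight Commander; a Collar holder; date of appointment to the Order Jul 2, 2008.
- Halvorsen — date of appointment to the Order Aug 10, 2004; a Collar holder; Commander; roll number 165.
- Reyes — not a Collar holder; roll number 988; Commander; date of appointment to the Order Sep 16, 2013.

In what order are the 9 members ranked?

By the first rule: Andersen, Salazar, Halvorsen, Lund, Tanaka, Drummond and Bianchi (each a Collar holder); then Moreau and Reyes (both not a Collar holder).
Among Andersen, Salazar, Halvorsen, Lund, Tanaka, Drummond and Bianchi, by roll number (lower first): Andersen (159) before Salazar (164) before Halvorsen and Lund (165) before Tanaka (202) before Drummond (226) before Bianchi (396).
Halvorsen and Lund both have date of appointment to the Order Aug 10, 2004, so the next rule applies.
Halvorsen and Lund are each Commander, so the next rule applies.
Among Halvorsen and Lund, alphabetically by surname: Halvorsen before Lund.
Moreau and Reyes both have roll number 988, so the next rule applies.
Moreau and Reyes both have date of appointment to the Order Sep 16, 2013, so the next rule applies.
Moreau and Reyes are each Commander, so the next rule applies.
Among Moreau and Reyes, alphabetically by surname: Moreau before Reyes.
Full order: Andersen, Salazar, Halvorsen, Lund, Tanaka, Drummond, Bianchi, Moreau, Reyes.

Andersen, Salazar, Halvorsen, Lund, Tanaka, Drummond, Bianchi, Moreau, Reyes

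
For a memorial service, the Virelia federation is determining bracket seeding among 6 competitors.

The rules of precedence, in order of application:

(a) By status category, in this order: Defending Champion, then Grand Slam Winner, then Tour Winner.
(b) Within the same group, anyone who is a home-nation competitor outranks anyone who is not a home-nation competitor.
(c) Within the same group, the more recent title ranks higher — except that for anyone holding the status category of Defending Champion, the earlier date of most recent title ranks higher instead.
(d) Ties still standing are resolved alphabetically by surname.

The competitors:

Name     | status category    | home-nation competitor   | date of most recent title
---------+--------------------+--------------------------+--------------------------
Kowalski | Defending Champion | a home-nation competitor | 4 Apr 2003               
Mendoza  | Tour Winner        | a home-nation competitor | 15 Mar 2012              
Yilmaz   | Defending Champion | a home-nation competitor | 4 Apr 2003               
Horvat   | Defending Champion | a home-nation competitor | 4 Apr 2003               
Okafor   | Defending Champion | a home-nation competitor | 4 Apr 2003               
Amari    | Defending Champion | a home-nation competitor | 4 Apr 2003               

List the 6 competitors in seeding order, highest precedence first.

Amari, Horvat, Kowalski, Okafor, Yilmaz, Mendoza

By status category: Amari, Horvat, Kowalski, Okafor and Yilmaz (Defending Champion); then Mendoza (Tour Winner).
Amari, Horvat, Kowalski, Okafor and Yilmaz are each a home-nation competitor, so the next rule applies.
Amari, Horvat, Kowalski, Okafor and Yilmaz all have date of most recent title 4 Apr 2003, so the next rule applies.
Among Amari, Horvat, Kowalski, Okafor and Yilmaz, alphabetically by surname: Amari before Horvat before Kowalski before Okafor before Yilmaz.
Full order: Amari, Horvat, Kowalski, Okafor, Yilmaz, Mendoza.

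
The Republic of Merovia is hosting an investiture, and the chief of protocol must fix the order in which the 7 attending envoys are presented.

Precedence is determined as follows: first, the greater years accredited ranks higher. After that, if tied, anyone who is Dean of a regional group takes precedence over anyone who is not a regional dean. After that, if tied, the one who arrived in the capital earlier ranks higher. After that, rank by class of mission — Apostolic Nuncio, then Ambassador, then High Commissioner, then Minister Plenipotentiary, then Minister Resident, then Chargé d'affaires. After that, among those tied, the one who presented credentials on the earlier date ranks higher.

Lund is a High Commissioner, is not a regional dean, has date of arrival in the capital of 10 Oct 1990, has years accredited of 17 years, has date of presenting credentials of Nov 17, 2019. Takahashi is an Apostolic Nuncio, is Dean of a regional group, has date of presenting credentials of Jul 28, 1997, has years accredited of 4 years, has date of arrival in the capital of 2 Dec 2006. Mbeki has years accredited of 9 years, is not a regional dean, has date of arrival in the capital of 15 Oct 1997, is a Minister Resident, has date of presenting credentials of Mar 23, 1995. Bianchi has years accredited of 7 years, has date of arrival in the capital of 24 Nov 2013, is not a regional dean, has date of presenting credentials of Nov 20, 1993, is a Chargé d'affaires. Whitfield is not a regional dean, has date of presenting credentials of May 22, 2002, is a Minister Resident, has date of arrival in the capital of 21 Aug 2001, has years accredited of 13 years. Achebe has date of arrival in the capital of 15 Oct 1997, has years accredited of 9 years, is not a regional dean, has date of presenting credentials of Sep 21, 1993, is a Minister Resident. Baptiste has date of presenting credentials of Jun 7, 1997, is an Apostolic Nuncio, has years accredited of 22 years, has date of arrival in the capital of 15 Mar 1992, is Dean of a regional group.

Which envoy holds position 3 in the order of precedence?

By years accredited (higher first): Baptiste (22 years); then Lund (17 years); then Whitfield (13 years); then Achebe and Mbeki (both 9 years); then Bianchi (7 years); then Takahashi (4 years).
Achebe and Mbeki are each not a regional dean, so the next rule applies.
Achebe and Mbeki both have date of arrival in the capital 15 Oct 1997, so the next rule applies.
Achebe and Mbeki are each Minister Resident, so the next rule applies.
Among Achebe and Mbeki, by date of presenting credentials (earlier first): Achebe (Sep 21, 1993) before Mbeki (Mar 23, 1995).
Order: Baptiste, Lund, Whitfield, Achebe, Mbeki, Bianchi, Takahashi.

Whitfield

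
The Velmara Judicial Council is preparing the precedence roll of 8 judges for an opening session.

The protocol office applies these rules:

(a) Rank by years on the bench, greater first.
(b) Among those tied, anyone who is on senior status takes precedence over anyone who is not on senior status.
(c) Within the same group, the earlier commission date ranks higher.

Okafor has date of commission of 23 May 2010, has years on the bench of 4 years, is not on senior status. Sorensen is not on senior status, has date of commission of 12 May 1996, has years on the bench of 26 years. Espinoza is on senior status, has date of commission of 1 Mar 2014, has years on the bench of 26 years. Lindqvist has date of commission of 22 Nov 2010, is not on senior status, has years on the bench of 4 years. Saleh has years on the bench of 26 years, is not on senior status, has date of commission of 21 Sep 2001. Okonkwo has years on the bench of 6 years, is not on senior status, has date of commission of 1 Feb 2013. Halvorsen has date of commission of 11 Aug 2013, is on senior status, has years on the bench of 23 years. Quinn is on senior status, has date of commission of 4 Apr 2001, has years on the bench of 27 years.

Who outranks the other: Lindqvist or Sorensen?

By years on the bench (higher first): Quinn (27 years); then Espinoza, Sorensen and Saleh (each 26 years); then Halvorsen (23 years); then Okonkwo (6 years); then Okafor and Lindqvist (both 4 years).
Among Espinoza, Sorensen and Saleh, on senior status before not on senior status: Espinoza (on senior status) before Sorensen and Saleh (not on senior status).
Among Sorensen and Saleh, by date of commission (earlier first): Sorensen (12 May 1996) before Saleh (21 Sep 2001).
Okafor and Lindqvist are each not on senior status, so the next rule applies.
Among Okafor and Lindqvist, by date of commission (earlier first): Okafor (23 May 2010) before Lindqvist (22 Nov 2010).
So Sorensen takes precedence.

Sorensen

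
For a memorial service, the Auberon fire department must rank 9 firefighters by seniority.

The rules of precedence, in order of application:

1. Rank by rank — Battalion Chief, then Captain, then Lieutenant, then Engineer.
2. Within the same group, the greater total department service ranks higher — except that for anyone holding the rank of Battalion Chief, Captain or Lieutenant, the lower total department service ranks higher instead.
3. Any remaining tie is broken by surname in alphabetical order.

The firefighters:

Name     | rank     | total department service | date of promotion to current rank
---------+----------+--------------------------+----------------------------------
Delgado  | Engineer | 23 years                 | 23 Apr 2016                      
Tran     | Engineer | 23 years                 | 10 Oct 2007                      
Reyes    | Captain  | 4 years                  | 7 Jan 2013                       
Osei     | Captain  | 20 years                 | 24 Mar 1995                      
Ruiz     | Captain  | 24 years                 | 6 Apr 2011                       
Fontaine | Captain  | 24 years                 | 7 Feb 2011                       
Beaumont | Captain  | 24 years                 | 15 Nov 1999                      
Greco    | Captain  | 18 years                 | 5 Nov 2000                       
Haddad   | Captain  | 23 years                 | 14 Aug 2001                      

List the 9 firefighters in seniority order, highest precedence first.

Reyes, Greco, Osei, Haddad, Beaumont, Fontaine, Ruiz, Delgado, Tran

By rank: Reyes, Greco, Osei, Haddad, Beaumont, Fontaine and Ruiz (Captain); then Delgado and Tran (Engineer).
Among Reyes, Greco, Osei, Haddad, Beaumont, Fontaine and Ruiz, by total department service (lower first) (reversed rule for this group): Reyes (4 years) before Greco (18 years) before Osei (20 years) before Haddad (23 years) before Beaumont, Fontaine and Ruiz (24 years).
Among Beaumont, Fontaine and Ruiz, alphabetically by surname: Beaumont before Fontaine before Ruiz.
Delgado and Tran both have total department service 23 years, so the next rule applies.
Among Delgado and Tran, alphabetically by surname: Delgado before Tran.
Full order: Reyes, Greco, Osei, Haddad, Beaumont, Fontaine, Ruiz, Delgado, Tran.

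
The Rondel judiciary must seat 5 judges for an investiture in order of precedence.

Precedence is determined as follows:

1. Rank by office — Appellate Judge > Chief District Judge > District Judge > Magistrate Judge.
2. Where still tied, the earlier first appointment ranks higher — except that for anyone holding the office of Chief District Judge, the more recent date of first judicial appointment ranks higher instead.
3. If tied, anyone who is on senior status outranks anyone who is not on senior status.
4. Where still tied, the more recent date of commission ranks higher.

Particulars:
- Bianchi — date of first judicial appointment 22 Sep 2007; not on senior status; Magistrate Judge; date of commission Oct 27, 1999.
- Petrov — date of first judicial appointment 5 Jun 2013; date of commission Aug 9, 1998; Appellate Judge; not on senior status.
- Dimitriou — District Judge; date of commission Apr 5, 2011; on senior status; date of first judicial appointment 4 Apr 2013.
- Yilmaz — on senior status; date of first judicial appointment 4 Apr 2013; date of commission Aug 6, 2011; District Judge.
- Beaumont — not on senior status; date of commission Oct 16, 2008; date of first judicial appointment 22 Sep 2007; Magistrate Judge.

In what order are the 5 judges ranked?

Petrov, Yilmaz, Dimitriou, Beaumont, Bianchi

By office: Petrov (Appellate Judge); then Yilmaz and Dimitriou (District Judge); then Beaumont and Bianchi (Magistrate Judge).
Yilmaz and Dimitriou both have date of first judicial appointment 4 Apr 2013, so the next rule applies.
Yilmaz and Dimitriou are each on senior status, so the next rule applies.
Among Yilmaz and Dimitriou, by date of commission (later first): Yilmaz (Aug 6, 2011) before Dimitriou (Apr 5, 2011).
Beaumont and Bianchi both have date of first judicial appointment 22 Sep 2007, so the next rule applies.
Beaumont and Bianchi are each not on senior status, so the next rule applies.
Among Beaumont and Bianchi, by date of commission (later first): Beaumont (Oct 16, 2008) before Bianchi (Oct 27, 1999).
Full order: Petrov, Yilmaz, Dimitriou, Beaumont, Bianchi.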